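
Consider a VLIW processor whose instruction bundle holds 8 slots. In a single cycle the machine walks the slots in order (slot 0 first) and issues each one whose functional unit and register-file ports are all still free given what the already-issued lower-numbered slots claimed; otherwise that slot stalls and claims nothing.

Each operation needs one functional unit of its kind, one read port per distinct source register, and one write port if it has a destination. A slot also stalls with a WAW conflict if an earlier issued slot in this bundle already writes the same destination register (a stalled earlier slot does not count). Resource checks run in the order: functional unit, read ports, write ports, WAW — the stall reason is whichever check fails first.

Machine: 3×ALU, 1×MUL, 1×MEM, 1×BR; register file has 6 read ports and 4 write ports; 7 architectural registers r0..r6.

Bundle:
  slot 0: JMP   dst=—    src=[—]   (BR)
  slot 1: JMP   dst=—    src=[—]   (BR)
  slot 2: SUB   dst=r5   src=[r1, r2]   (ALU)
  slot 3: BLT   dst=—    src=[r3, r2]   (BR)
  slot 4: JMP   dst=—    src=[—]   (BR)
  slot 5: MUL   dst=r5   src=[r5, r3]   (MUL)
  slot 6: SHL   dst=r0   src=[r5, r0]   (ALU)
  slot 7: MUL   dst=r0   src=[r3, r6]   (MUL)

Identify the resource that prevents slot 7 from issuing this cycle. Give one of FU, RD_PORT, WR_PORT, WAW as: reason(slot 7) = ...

[0] BR needs rd=0 wr=0: ok; after: ALU=3 MUL=1 MEM=1 BR=0, R=6, W=4
[1] BR needs rd=0 wr=0: FU; after: ALU=3 MUL=1 MEM=1 BR=0, R=6, W=4
[2] ALU needs rd=2 wr=1: ok; after: ALU=2 MUL=1 MEM=1 BR=0, R=4, W=3
[3] BR needs rd=2 wr=0: FU; after: ALU=2 MUL=1 MEM=1 BR=0, R=4, W=3
[4] BR needs rd=0 wr=0: FU; after: ALU=2 MUL=1 MEM=1 BR=0, R=4, W=3
[5] MUL needs rd=2 wr=1: WAW; after: ALU=2 MUL=1 MEM=1 BR=0, R=4, W=3
[6] ALU needs rd=2 wr=1: ok; after: ALU=1 MUL=1 MEM=1 BR=0, R=2, W=2
[7] MUL needs rd=2 wr=1: WAW; after: ALU=1 MUL=1 MEM=1 BR=0, R=2, W=2

reason(slot 7) = WAW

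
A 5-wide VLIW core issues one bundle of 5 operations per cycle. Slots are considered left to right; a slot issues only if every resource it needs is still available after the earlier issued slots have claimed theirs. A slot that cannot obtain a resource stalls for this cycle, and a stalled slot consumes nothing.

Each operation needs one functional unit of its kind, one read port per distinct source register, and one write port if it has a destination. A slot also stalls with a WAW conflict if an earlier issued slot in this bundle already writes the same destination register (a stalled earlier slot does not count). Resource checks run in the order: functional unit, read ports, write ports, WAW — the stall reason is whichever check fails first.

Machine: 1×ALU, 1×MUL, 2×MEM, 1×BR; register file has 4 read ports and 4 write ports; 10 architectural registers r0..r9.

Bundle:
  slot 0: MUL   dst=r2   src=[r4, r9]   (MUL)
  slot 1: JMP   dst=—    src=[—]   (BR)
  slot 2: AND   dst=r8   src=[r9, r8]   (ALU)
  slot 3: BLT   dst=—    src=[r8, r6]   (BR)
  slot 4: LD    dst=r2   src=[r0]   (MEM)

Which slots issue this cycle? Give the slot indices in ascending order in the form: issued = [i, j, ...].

issued = [0, 1, 2]

#0 MUL src=r4,r9 dispatched  <A:1 Mu:0 Ld:2 B:1 rd:2 wr:3>
#1 BR src=- dispatched  <A:1 Mu:0 Ld:2 B:0 rd:2 wr:3>
#2 ALU src=r9,r8 dispatched  <A:0 Mu:0 Ld:2 B:0 rd:0 wr:2>
#3 BR src=r8,r6 held:FU  <A:0 Mu:0 Ld:2 B:0 rd:0 wr:2>
#4 MEM src=r0 held:RD_PORT  <A:0 Mu:0 Ld:2 B:0 rd:0 wr:2>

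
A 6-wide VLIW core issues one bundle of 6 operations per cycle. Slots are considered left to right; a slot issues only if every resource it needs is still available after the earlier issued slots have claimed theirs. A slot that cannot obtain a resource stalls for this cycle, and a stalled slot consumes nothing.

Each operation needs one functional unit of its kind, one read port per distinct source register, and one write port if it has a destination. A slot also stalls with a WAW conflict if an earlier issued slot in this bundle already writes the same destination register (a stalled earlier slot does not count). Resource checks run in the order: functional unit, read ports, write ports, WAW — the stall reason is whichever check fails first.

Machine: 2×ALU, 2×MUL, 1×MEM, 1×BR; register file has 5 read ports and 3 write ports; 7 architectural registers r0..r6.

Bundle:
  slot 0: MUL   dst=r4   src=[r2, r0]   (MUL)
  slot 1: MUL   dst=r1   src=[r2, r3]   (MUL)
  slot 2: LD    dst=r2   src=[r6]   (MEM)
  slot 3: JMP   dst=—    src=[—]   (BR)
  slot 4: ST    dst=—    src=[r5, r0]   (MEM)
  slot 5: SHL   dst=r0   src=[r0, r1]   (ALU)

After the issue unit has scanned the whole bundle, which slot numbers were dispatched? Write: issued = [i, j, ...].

issued = [0, 1, 2, 3]

#0 MUL src=r2,r0 dispatched  <A:2 Mu:1 Ld:1 B:1 rd:3 wr:2>
#1 MUL src=r2,r3 dispatched  <A:2 Mu:0 Ld:1 B:1 rd:1 wr:1>
#2 MEM src=r6 dispatched  <A:2 Mu:0 Ld:0 B:1 rd:0 wr:0>
#3 BR src=- dispatched  <A:2 Mu:0 Ld:0 B:0 rd:0 wr:0>
#4 MEM src=r5,r0 held:FU  <A:2 Mu:0 Ld:0 B:0 rd:0 wr:0>
#5 ALU src=r0,r1 held:RD_PORT  <A:2 Mu:0 Ld:0 B:0 rd:0 wr:0>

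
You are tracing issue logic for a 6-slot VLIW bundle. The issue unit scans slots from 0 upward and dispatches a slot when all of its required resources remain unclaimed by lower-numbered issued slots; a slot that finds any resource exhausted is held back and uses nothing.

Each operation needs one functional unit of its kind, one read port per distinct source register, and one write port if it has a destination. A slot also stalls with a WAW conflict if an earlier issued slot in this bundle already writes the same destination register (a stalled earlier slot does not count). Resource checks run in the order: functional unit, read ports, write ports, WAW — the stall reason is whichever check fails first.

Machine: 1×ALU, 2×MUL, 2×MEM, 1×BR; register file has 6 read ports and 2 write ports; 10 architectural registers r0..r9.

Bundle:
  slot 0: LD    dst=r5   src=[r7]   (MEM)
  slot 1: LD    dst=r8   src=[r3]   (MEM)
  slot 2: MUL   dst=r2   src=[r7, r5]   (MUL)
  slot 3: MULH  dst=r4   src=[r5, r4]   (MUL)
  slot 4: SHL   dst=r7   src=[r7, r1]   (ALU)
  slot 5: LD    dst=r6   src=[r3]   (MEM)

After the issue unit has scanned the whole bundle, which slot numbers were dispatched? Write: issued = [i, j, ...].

issued = [0, 1]

  0. MEM→r5 ⇒ go  {1A/2Mu/1Ld/1B | 5r 1w}
  1. MEM→r8 ⇒ go  {1A/2Mu/0Ld/1B | 4r 0w}
  2. MUL→r2 ⇒ no(WR_PORT)  {1A/2Mu/0Ld/1B | 4r 0w}
  3. MUL→r4 ⇒ no(WR_PORT)  {1A/2Mu/0Ld/1B | 4r 0w}
  4. ALU→r7 ⇒ no(WR_PORT)  {1A/2Mu/0Ld/1B | 4r 0w}
  5. MEM→r6 ⇒ no(FU)  {1A/2Mu/0Ld/1B | 4r 0w}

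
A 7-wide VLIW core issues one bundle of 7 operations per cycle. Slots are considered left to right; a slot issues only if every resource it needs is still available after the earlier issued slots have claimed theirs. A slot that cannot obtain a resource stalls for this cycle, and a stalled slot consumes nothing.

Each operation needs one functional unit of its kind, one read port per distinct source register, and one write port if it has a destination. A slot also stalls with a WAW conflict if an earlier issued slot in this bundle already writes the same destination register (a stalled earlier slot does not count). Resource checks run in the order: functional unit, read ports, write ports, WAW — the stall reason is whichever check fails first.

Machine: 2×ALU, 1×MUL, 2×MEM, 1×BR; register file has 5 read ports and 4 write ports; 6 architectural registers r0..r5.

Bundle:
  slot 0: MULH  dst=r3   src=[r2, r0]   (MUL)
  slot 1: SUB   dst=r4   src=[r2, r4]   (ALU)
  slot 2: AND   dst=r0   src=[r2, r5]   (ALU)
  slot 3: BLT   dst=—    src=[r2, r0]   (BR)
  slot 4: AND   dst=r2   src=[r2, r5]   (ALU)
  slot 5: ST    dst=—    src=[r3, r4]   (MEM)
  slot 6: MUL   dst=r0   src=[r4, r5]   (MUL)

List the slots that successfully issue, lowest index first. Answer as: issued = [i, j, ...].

issued = [0, 1]

#0 MUL src=r2,r0 dispatched  <A:2 Mu:0 Ld:2 B:1 rd:3 wr:3>
#1 ALU src=r2,r4 dispatched  <A:1 Mu:0 Ld:2 B:1 rd:1 wr:2>
#2 ALU src=r2,r5 held:RD_PORT  <A:1 Mu:0 Ld:2 B:1 rd:1 wr:2>
#3 BR src=r2,r0 held:RD_PORT  <A:1 Mu:0 Ld:2 B:1 rd:1 wr:2>
#4 ALU src=r2,r5 held:RD_PORT  <A:1 Mu:0 Ld:2 B:1 rd:1 wr:2>
#5 MEM src=r3,r4 held:RD_PORT  <A:1 Mu:0 Ld:2 B:1 rd:1 wr:2>
#6 MUL src=r4,r5 held:FU  <A:1 Mu:0 Ld:2 B:1 rd:1 wr:2>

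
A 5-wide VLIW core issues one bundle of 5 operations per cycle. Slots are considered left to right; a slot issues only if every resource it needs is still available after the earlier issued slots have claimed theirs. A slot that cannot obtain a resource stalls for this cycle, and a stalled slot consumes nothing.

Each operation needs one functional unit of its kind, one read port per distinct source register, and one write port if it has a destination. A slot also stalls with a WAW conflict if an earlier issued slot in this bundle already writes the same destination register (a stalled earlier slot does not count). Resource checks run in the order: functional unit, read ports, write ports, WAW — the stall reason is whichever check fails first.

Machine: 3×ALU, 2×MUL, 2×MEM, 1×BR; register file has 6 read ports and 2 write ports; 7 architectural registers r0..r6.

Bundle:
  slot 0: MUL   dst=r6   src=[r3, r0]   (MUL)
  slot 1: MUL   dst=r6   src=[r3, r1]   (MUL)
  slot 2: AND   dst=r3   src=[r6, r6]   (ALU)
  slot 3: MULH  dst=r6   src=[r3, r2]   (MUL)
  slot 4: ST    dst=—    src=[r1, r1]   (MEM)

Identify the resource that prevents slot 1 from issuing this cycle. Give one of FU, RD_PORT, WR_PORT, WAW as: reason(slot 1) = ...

slot 0 (MUL): ISSUE — free A3,Mu1,Ld2,B1 rp4 wp1
slot 1 (MUL): stall WAW — free A3,Mu1,Ld2,B1 rp4 wp1
slot 2 (ALU): ISSUE — free A2,Mu1,Ld2,B1 rp3 wp0
slot 3 (MUL): stall WR_PORT — free A2,Mu1,Ld2,B1 rp3 wp0
slot 4 (MEM): ISSUE — free A2,Mu1,Ld1,B1 rp2 wp0

reason(slot 1) = WAW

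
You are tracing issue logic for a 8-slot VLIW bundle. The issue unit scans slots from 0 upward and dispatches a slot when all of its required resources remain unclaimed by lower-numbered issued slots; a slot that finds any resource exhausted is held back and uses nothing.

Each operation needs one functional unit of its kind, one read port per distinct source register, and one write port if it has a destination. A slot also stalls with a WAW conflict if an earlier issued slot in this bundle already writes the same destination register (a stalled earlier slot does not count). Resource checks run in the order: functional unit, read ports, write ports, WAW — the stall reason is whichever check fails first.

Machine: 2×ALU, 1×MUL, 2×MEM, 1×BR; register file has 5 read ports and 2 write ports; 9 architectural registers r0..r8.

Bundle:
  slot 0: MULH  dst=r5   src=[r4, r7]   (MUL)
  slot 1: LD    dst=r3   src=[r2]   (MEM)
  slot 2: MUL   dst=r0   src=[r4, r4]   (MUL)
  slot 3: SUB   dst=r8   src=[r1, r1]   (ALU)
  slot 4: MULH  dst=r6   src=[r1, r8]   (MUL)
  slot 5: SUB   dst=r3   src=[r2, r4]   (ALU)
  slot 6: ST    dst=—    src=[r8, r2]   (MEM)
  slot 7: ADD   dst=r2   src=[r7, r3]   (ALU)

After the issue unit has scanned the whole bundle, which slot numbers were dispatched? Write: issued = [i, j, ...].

issued = [0, 1, 6]

slot 0 (MUL): ISSUE — free A2,Mu0,Ld2,B1 rp3 wp1
slot 1 (MEM): ISSUE — free A2,Mu0,Ld1,B1 rp2 wp0
slot 2 (MUL): stall FU — free A2,Mu0,Ld1,B1 rp2 wp0
slot 3 (ALU): stall WR_PORT — free A2,Mu0,Ld1,B1 rp2 wp0
slot 4 (MUL): stall FU — free A2,Mu0,Ld1,B1 rp2 wp0
slot 5 (ALU): stall WR_PORT — free A2,Mu0,Ld1,B1 rp2 wp0
slot 6 (MEM): ISSUE — free A2,Mu0,Ld0,B1 rp0 wp0
slot 7 (ALU): stall RD_PORT — free A2,Mu0,Ld0,B1 rp0 wp0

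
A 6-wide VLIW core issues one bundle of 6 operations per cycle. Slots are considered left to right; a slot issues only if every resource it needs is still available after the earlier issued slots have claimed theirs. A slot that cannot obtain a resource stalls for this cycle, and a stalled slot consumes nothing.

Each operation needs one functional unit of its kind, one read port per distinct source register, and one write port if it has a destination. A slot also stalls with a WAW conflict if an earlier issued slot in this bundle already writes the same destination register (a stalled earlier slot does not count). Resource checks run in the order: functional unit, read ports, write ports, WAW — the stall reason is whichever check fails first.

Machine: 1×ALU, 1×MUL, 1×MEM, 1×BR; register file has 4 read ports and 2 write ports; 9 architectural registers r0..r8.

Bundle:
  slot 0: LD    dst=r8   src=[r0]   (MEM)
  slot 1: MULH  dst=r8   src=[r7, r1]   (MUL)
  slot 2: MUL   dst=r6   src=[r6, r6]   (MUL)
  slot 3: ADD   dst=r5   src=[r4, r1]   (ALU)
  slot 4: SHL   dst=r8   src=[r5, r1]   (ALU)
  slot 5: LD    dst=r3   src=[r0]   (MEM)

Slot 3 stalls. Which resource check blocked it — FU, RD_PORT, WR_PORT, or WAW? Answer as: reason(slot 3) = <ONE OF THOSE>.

  0. MEM→r8 ⇒ go  {1A/1Mu/0Ld/1B | 3r 1w}
  1. MUL→r8 ⇒ no(WAW)  {1A/1Mu/0Ld/1B | 3r 1w}
  2. MUL→r6 ⇒ go  {1A/0Mu/0Ld/1B | 2r 0w}
  3. ALU→r5 ⇒ no(WR_PORT)  {1A/0Mu/0Ld/1B | 2r 0w}
  4. ALU→r8 ⇒ no(WR_PORT)  {1A/0Mu/0Ld/1B | 2r 0w}
  5. MEM→r3 ⇒ no(FU)  {1A/0Mu/0Ld/1B | 2r 0w}

reason(slot 3) = WR_PORT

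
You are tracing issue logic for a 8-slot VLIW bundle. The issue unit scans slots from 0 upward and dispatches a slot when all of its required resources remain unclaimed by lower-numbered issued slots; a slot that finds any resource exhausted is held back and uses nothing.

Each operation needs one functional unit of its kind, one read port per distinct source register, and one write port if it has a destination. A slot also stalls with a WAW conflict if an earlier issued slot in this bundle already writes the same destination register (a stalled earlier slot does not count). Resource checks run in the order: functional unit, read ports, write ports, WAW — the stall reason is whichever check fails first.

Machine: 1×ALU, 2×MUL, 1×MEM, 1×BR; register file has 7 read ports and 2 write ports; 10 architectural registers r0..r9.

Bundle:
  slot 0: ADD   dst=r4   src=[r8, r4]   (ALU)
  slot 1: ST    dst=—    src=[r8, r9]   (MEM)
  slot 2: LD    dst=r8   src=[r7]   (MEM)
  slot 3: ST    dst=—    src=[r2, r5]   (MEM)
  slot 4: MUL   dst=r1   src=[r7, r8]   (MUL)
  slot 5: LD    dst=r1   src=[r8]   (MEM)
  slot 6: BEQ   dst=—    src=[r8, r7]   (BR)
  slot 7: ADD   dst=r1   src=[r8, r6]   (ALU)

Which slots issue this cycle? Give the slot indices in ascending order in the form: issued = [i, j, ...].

#0 ALU src=r8,r4 dispatched  <A:0 Mu:2 Ld:1 B:1 rd:5 wr:1>
#1 MEM src=r8,r9 dispatched  <A:0 Mu:2 Ld:0 B:1 rd:3 wr:1>
#2 MEM src=r7 held:FU  <A:0 Mu:2 Ld:0 B:1 rd:3 wr:1>
#3 MEM src=r2,r5 held:FU  <A:0 Mu:2 Ld:0 B:1 rd:3 wr:1>
#4 MUL src=r7,r8 dispatched  <A:0 Mu:1 Ld:0 B:1 rd:1 wr:0>
#5 MEM src=r8 held:FU  <A:0 Mu:1 Ld:0 B:1 rd:1 wr:0>
#6 BR src=r8,r7 held:RD_PORT  <A:0 Mu:1 Ld:0 B:1 rd:1 wr:0>
#7 ALU src=r8,r6 held:FU  <A:0 Mu:1 Ld:0 B:1 rd:1 wr:0>

issued = [0, 1, 4]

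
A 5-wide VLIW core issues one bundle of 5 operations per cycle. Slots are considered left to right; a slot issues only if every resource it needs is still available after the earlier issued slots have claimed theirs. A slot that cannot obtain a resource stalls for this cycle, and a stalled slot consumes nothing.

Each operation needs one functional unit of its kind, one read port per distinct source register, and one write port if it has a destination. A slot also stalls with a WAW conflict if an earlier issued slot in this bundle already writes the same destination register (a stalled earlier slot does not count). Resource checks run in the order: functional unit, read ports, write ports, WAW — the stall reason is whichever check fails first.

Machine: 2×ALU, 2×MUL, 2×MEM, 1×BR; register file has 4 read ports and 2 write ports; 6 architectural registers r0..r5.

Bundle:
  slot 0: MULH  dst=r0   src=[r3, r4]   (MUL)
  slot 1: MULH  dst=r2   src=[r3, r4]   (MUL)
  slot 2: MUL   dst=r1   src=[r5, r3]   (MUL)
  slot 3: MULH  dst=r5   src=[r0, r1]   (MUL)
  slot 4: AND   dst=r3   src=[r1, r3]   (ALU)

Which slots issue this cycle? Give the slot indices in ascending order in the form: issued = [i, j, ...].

[0] MUL needs rd=2 wr=1: ok; after: ALU=2 MUL=1 MEM=2 BR=1, R=2, W=1
[1] MUL needs rd=2 wr=1: ok; after: ALU=2 MUL=0 MEM=2 BR=1, R=0, W=0
[2] MUL needs rd=2 wr=1: FU; after: ALU=2 MUL=0 MEM=2 BR=1, R=0, W=0
[3] MUL needs rd=2 wr=1: FU; after: ALU=2 MUL=0 MEM=2 BR=1, R=0, W=0
[4] ALU needs rd=2 wr=1: RD_PORT; after: ALU=2 MUL=0 MEM=2 BR=1, R=0, W=0

issued = [0, 1]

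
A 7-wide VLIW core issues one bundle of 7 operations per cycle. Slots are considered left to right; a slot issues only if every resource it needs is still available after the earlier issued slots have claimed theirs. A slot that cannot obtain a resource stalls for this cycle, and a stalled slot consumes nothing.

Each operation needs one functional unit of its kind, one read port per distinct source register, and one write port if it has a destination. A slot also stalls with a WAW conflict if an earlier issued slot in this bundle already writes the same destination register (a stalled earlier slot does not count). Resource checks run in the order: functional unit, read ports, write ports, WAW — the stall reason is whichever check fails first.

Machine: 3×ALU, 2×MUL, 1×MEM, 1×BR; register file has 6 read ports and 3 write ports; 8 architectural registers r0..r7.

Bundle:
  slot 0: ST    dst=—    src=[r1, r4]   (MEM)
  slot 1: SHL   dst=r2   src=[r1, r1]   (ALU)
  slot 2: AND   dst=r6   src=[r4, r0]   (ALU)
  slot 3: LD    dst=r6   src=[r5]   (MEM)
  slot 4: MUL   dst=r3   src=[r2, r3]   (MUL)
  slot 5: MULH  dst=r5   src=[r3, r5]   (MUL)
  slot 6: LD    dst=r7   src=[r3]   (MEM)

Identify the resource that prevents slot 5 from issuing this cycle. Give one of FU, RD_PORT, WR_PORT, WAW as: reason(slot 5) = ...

#0 MEM src=r1,r4 dispatched  <A:3 Mu:2 Ld:0 B:1 rd:4 wr:3>
#1 ALU src=r1,r1 dispatched  <A:2 Mu:2 Ld:0 B:1 rd:3 wr:2>
#2 ALU src=r4,r0 dispatched  <A:1 Mu:2 Ld:0 B:1 rd:1 wr:1>
#3 MEM src=r5 held:FU  <A:1 Mu:2 Ld:0 B:1 rd:1 wr:1>
#4 MUL src=r2,r3 held:RD_PORT  <A:1 Mu:2 Ld:0 B:1 rd:1 wr:1>
#5 MUL src=r3,r5 held:RD_PORT  <A:1 Mu:2 Ld:0 B:1 rd:1 wr:1>
#6 MEM src=r3 held:FU  <A:1 Mu:2 Ld:0 B:1 rd:1 wr:1>

reason(slot 5) = RD_PORT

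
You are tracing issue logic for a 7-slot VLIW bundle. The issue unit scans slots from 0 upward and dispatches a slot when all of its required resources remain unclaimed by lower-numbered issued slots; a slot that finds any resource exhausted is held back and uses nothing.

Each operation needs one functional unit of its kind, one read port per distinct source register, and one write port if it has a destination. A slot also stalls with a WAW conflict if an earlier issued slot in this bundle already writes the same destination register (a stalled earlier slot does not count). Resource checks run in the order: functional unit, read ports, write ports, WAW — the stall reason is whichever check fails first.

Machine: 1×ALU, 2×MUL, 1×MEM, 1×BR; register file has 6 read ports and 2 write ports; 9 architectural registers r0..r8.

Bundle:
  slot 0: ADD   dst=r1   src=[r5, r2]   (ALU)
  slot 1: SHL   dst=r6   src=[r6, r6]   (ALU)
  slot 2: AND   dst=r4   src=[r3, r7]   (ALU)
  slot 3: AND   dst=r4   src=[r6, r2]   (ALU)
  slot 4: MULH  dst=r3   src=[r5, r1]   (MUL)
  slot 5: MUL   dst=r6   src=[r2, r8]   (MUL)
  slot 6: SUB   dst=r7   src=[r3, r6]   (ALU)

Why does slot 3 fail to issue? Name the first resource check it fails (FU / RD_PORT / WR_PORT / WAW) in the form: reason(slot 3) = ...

#0 ALU src=r5,r2 dispatched  <A:0 Mu:2 Ld:1 B:1 rd:4 wr:1>
#1 ALU src=r6,r6 held:FU  <A:0 Mu:2 Ld:1 B:1 rd:4 wr:1>
#2 ALU src=r3,r7 held:FU  <A:0 Mu:2 Ld:1 B:1 rd:4 wr:1>
#3 ALU src=r6,r2 held:FU  <A:0 Mu:2 Ld:1 B:1 rd:4 wr:1>
#4 MUL src=r5,r1 dispatched  <A:0 Mu:1 Ld:1 B:1 rd:2 wr:0>
#5 MUL src=r2,r8 held:WR_PORT  <A:0 Mu:1 Ld:1 B:1 rd:2 wr:0>
#6 ALU src=r3,r6 held:FU  <A:0 Mu:1 Ld:1 B:1 rd:2 wr:0>

reason(slot 3) = FU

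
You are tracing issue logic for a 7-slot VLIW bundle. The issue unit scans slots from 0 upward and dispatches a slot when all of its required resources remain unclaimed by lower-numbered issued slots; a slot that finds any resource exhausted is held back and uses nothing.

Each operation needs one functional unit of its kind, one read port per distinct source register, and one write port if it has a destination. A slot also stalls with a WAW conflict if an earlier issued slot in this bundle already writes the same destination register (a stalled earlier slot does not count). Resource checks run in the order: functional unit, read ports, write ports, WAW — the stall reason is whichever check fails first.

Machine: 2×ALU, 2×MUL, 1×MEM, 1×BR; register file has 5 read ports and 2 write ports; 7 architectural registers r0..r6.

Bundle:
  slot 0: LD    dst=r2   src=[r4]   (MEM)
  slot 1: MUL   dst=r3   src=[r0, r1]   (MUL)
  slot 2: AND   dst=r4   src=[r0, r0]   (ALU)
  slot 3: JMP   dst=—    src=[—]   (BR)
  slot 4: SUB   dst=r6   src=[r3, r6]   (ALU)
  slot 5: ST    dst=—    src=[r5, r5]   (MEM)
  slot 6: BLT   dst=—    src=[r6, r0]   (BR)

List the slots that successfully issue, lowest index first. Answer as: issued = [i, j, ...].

issued = [0, 1, 3]

  0. MEM→r2 ⇒ go  {2A/2Mu/0Ld/1B | 4r 1w}
  1. MUL→r3 ⇒ go  {2A/1Mu/0Ld/1B | 2r 0w}
  2. ALU→r4 ⇒ no(WR_PORT)  {2A/1Mu/0Ld/1B | 2r 0w}
  3. BR ⇒ go  {2A/1Mu/0Ld/0B | 2r 0w}
  4. ALU→r6 ⇒ no(WR_PORT)  {2A/1Mu/0Ld/0B | 2r 0w}
  5. MEM ⇒ no(FU)  {2A/1Mu/0Ld/0B | 2r 0w}
  6. BR ⇒ no(FU)  {2A/1Mu/0Ld/0B | 2r 0w}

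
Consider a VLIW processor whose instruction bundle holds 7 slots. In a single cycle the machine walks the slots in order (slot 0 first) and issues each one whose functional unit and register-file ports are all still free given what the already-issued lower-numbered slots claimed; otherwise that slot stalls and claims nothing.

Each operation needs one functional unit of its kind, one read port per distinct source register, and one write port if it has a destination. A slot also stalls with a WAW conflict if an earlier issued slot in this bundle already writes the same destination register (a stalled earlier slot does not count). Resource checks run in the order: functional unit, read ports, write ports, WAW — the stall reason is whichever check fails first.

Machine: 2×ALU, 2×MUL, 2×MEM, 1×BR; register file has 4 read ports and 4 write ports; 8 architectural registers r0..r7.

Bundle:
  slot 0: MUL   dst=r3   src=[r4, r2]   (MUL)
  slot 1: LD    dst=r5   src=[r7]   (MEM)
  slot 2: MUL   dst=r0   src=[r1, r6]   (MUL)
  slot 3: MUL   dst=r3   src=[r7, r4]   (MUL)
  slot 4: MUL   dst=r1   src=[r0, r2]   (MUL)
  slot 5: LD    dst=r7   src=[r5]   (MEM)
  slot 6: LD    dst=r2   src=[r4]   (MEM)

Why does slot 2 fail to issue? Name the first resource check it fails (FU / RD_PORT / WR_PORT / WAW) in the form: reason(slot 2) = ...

reason(slot 2) = RD_PORT

#0 MUL src=r4,r2 dispatched  <A:2 Mu:1 Ld:2 B:1 rd:2 wr:3>
#1 MEM src=r7 dispatched  <A:2 Mu:1 Ld:1 B:1 rd:1 wr:2>
#2 MUL src=r1,r6 held:RD_PORT  <A:2 Mu:1 Ld:1 B:1 rd:1 wr:2>
#3 MUL src=r7,r4 held:RD_PORT  <A:2 Mu:1 Ld:1 B:1 rd:1 wr:2>
#4 MUL src=r0,r2 held:RD_PORT  <A:2 Mu:1 Ld:1 B:1 rd:1 wr:2>
#5 MEM src=r5 dispatched  <A:2 Mu:1 Ld:0 B:1 rd:0 wr:1>
#6 MEM src=r4 held:FU  <A:2 Mu:1 Ld:0 B:1 rd:0 wr:1>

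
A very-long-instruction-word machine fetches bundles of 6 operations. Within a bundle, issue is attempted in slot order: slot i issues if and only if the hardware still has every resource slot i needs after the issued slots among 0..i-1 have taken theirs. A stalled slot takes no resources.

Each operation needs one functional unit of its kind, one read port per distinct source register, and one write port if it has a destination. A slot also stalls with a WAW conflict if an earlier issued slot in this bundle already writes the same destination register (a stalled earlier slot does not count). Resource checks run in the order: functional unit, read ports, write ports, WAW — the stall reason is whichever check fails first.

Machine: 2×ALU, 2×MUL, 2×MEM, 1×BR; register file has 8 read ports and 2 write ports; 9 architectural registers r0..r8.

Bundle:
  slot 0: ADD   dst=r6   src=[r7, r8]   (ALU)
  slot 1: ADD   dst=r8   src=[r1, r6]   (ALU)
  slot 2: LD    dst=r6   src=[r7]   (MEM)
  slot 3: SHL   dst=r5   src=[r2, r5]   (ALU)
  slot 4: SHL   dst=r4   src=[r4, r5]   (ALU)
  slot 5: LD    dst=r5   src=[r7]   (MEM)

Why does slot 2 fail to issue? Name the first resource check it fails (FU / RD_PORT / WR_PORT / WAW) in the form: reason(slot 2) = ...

reason(slot 2) = WR_PORT

[0] ALU needs rd=2 wr=1: ok; after: ALU=1 MUL=2 MEM=2 BR=1, R=6, W=1
[1] ALU needs rd=2 wr=1: ok; after: ALU=0 MUL=2 MEM=2 BR=1, R=4, W=0
[2] MEM needs rd=1 wr=1: WR_PORT; after: ALU=0 MUL=2 MEM=2 BR=1, R=4, W=0
[3] ALU needs rd=2 wr=1: FU; after: ALU=0 MUL=2 MEM=2 BR=1, R=4, W=0
[4] ALU needs rd=2 wr=1: FU; after: ALU=0 MUL=2 MEM=2 BR=1, R=4, W=0
[5] MEM needs rd=1 wr=1: WR_PORT; after: ALU=0 MUL=2 MEM=2 BR=1, R=4, W=0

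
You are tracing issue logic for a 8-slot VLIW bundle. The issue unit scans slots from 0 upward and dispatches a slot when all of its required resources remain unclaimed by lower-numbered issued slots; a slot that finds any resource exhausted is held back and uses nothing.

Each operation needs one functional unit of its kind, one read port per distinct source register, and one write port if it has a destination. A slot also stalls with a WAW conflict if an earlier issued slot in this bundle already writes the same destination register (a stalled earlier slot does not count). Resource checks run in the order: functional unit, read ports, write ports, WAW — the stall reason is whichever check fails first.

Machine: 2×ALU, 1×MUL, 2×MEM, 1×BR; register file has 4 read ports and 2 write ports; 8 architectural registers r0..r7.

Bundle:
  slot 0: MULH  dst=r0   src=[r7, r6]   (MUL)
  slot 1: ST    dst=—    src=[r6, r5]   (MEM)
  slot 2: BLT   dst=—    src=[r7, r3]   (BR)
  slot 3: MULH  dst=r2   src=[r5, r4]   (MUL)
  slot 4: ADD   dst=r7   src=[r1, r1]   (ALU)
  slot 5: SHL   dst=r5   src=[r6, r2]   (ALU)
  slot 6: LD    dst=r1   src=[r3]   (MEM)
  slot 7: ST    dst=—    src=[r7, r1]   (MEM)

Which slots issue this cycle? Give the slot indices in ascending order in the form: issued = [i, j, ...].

issued = [0, 1]

slot 0 (MUL): ISSUE — free A2,Mu0,Ld2,B1 rp2 wp1
slot 1 (MEM): ISSUE — free A2,Mu0,Ld1,B1 rp0 wp1
slot 2 (BR): stall RD_PORT — free A2,Mu0,Ld1,B1 rp0 wp1
slot 3 (MUL): stall FU — free A2,Mu0,Ld1,B1 rp0 wp1
slot 4 (ALU): stall RD_PORT — free A2,Mu0,Ld1,B1 rp0 wp1
slot 5 (ALU): stall RD_PORT — free A2,Mu0,Ld1,B1 rp0 wp1
slot 6 (MEM): stall RD_PORT — free A2,Mu0,Ld1,B1 rp0 wp1
slot 7 (MEM): stall RD_PORT — free A2,Mu0,Ld1,B1 rp0 wp1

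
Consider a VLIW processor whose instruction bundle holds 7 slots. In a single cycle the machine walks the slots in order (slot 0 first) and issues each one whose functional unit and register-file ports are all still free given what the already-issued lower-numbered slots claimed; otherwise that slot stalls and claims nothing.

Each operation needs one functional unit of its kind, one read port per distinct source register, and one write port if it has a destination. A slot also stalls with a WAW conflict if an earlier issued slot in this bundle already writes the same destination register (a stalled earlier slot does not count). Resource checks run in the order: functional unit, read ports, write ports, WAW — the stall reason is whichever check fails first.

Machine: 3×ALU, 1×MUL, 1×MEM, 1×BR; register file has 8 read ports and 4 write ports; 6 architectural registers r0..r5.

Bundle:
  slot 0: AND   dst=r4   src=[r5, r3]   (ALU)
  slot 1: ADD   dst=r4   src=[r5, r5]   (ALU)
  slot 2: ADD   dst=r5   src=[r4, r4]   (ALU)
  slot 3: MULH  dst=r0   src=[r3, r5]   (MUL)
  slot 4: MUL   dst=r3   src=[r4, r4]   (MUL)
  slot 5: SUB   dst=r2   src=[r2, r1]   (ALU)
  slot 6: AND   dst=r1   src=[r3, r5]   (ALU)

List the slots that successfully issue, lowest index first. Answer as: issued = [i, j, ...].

issued = [0, 2, 3, 5]

[0] ALU needs rd=2 wr=1: ok; after: ALU=2 MUL=1 MEM=1 BR=1, R=6, W=3
[1] ALU needs rd=1 wr=1: WAW; after: ALU=2 MUL=1 MEM=1 BR=1, R=6, W=3
[2] ALU needs rd=1 wr=1: ok; after: ALU=1 MUL=1 MEM=1 BR=1, R=5, W=2
[3] MUL needs rd=2 wr=1: ok; after: ALU=1 MUL=0 MEM=1 BR=1, R=3, W=1
[4] MUL needs rd=1 wr=1: FU; after: ALU=1 MUL=0 MEM=1 BR=1, R=3, W=1
[5] ALU needs rd=2 wr=1: ok; after: ALU=0 MUL=0 MEM=1 BR=1, R=1, W=0
[6] ALU needs rd=2 wr=1: FU; after: ALU=0 MUL=0 MEM=1 BR=1, R=1, W=0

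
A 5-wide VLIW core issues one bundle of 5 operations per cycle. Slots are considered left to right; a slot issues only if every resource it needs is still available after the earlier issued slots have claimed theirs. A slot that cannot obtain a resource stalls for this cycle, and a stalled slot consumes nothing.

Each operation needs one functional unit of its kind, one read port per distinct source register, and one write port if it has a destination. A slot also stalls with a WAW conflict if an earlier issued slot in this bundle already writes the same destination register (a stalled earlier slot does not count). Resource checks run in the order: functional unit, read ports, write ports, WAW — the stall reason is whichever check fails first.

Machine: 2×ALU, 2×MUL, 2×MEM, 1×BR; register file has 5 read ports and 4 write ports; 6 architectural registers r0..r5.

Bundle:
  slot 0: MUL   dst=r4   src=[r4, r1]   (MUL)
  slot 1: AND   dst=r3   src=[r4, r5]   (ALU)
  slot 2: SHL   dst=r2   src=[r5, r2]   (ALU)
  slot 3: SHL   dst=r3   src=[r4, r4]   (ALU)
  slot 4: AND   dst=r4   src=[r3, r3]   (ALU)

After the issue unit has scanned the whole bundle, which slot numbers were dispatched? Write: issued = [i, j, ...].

issued = [0, 1]

  0. MUL→r4 ⇒ go  {2A/1Mu/2Ld/1B | 3r 3w}
  1. ALU→r3 ⇒ go  {1A/1Mu/2Ld/1B | 1r 2w}
  2. ALU→r2 ⇒ no(RD_PORT)  {1A/1Mu/2Ld/1B | 1r 2w}
  3. ALU→r3 ⇒ no(WAW)  {1A/1Mu/2Ld/1B | 1r 2w}
  4. ALU→r4 ⇒ no(WAW)  {1A/1Mu/2Ld/1B | 1r 2w}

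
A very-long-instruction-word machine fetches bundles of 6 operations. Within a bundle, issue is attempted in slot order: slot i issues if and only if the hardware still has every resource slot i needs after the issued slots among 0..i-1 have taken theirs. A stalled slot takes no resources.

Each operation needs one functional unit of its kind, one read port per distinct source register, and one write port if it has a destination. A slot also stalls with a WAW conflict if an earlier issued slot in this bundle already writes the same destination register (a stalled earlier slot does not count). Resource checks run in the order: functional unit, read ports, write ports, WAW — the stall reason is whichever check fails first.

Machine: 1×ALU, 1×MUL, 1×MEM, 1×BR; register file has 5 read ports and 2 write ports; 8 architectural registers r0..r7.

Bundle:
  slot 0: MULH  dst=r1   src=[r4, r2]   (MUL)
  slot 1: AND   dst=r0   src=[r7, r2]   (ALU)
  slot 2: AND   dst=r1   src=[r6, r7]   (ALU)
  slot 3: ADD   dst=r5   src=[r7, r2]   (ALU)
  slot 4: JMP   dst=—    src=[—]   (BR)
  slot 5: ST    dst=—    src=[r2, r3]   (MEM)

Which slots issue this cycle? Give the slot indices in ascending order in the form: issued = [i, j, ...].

(0) want 1×MUL +2rd +1wr — yes → AL1|MU0|ME1|BR1|rd3|wr1
(1) want 1×ALU +2rd +1wr — yes → AL0|MU0|ME1|BR1|rd1|wr0
(2) want 1×ALU +2rd +1wr — FU → AL0|MU0|ME1|BR1|rd1|wr0
(3) want 1×ALU +2rd +1wr — FU → AL0|MU0|ME1|BR1|rd1|wr0
(4) want 1×BR +0rd +0wr — yes → AL0|MU0|ME1|BR0|rd1|wr0
(5) want 1×MEM +2rd +0wr — RD_PORT → AL0|MU0|ME1|BR0|rd1|wr0

issued = [0, 1, 4]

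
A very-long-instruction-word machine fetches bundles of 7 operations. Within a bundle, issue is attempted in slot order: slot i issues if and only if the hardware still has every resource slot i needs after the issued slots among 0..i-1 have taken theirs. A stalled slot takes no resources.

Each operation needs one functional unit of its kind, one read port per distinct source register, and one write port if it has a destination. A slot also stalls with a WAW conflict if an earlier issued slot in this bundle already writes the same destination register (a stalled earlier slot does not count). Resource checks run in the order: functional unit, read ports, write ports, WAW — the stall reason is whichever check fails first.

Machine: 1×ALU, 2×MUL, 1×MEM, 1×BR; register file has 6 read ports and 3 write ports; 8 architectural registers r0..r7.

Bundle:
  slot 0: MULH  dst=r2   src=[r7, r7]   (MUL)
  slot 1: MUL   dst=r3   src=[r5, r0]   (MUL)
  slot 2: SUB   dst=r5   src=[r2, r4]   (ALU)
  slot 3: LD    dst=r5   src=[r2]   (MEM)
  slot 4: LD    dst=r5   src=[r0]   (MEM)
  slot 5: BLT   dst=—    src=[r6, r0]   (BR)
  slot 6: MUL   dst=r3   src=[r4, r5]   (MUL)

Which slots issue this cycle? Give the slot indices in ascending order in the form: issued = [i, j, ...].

issued = [0, 1, 2]

  0. MUL→r2 ⇒ go  {1A/1Mu/1Ld/1B | 5r 2w}
  1. MUL→r3 ⇒ go  {1A/0Mu/1Ld/1B | 3r 1w}
  2. ALU→r5 ⇒ go  {0A/0Mu/1Ld/1B | 1r 0w}
  3. MEM→r5 ⇒ no(WR_PORT)  {0A/0Mu/1Ld/1B | 1r 0w}
  4. MEM→r5 ⇒ no(WR_PORT)  {0A/0Mu/1Ld/1B | 1r 0w}
  5. BR ⇒ no(RD_PORT)  {0A/0Mu/1Ld/1B | 1r 0w}
  6. MUL→r3 ⇒ no(FU)  {0A/0Mu/1Ld/1B | 1r 0w}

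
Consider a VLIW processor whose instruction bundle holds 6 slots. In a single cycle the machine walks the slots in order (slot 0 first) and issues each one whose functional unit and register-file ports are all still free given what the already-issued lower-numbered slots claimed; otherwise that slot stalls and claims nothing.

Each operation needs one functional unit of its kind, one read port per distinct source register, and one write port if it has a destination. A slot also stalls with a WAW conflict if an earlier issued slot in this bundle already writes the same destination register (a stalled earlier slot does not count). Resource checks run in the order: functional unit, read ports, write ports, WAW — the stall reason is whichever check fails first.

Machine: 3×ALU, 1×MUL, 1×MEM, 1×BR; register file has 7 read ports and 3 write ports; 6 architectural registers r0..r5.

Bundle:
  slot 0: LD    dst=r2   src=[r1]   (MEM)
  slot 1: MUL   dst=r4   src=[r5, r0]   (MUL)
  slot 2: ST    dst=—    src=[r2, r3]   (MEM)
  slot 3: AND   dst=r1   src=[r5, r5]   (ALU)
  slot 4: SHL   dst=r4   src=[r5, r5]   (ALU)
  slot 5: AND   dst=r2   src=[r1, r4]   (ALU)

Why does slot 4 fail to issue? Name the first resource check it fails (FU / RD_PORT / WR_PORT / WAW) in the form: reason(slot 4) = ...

reason(slot 4) = WR_PORT

[0] MEM needs rd=1 wr=1: ok; after: ALU=3 MUL=1 MEM=0 BR=1, R=6, W=2
[1] MUL needs rd=2 wr=1: ok; after: ALU=3 MUL=0 MEM=0 BR=1, R=4, W=1
[2] MEM needs rd=2 wr=0: FU; after: ALU=3 MUL=0 MEM=0 BR=1, R=4, W=1
[3] ALU needs rd=1 wr=1: ok; after: ALU=2 MUL=0 MEM=0 BR=1, R=3, W=0
[4] ALU needs rd=1 wr=1: WR_PORT; after: ALU=2 MUL=0 MEM=0 BR=1, R=3, W=0
[5] ALU needs rd=2 wr=1: WR_PORT; after: ALU=2 MUL=0 MEM=0 BR=1, R=3, W=0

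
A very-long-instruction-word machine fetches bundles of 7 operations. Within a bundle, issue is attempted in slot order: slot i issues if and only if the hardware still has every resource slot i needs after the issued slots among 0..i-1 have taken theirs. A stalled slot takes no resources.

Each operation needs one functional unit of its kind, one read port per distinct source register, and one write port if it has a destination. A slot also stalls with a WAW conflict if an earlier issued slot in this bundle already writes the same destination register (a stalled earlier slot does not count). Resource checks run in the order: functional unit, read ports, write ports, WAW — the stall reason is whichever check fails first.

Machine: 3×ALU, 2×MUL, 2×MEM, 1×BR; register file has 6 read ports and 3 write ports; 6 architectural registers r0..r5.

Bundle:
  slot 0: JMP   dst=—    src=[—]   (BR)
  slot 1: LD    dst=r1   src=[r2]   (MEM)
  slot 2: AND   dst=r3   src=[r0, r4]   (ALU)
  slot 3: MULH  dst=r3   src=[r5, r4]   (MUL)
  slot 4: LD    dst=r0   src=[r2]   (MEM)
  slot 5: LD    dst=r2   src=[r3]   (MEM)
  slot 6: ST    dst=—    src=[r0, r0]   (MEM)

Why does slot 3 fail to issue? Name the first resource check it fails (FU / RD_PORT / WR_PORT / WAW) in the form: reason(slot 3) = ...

slot 0 (BR): ISSUE — free A3,Mu2,Ld2,B0 rp6 wp3
slot 1 (MEM): ISSUE — free A3,Mu2,Ld1,B0 rp5 wp2
slot 2 (ALU): ISSUE — free A2,Mu2,Ld1,B0 rp3 wp1
slot 3 (MUL): stall WAW — free A2,Mu2,Ld1,B0 rp3 wp1
slot 4 (MEM): ISSUE — free A2,Mu2,Ld0,B0 rp2 wp0
slot 5 (MEM): stall FU — free A2,Mu2,Ld0,B0 rp2 wp0
slot 6 (MEM): stall FU — free A2,Mu2,Ld0,B0 rp2 wp0

reason(slot 3) = WAW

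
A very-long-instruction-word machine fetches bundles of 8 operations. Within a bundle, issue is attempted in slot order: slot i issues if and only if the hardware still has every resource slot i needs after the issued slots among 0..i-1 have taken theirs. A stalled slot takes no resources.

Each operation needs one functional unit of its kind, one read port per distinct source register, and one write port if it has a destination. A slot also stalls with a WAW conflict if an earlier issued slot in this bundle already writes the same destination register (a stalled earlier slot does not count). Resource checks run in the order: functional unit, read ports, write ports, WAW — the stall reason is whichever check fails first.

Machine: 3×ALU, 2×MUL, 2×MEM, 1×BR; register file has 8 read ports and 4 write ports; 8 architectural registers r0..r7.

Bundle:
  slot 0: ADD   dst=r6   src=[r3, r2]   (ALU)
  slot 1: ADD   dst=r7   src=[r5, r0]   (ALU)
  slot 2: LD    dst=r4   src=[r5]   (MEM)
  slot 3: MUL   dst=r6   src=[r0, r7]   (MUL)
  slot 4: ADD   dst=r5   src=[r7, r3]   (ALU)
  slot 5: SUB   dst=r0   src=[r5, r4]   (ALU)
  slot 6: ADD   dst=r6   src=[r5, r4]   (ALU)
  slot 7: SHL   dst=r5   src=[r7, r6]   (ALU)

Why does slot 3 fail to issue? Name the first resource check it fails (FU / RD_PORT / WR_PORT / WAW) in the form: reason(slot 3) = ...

#0 ALU src=r3,r2 dispatched  <A:2 Mu:2 Ld:2 B:1 rd:6 wr:3>
#1 ALU src=r5,r0 dispatched  <A:1 Mu:2 Ld:2 B:1 rd:4 wr:2>
#2 MEM src=r5 dispatched  <A:1 Mu:2 Ld:1 B:1 rd:3 wr:1>
#3 MUL src=r0,r7 held:WAW  <A:1 Mu:2 Ld:1 B:1 rd:3 wr:1>
#4 ALU src=r7,r3 dispatched  <A:0 Mu:2 Ld:1 B:1 rd:1 wr:0>
#5 ALU src=r5,r4 held:FU  <A:0 Mu:2 Ld:1 B:1 rd:1 wr:0>
#6 ALU src=r5,r4 held:FU  <A:0 Mu:2 Ld:1 B:1 rd:1 wr:0>
#7 ALU src=r7,r6 held:FU  <A:0 Mu:2 Ld:1 B:1 rd:1 wr:0>

reason(slot 3) = WAW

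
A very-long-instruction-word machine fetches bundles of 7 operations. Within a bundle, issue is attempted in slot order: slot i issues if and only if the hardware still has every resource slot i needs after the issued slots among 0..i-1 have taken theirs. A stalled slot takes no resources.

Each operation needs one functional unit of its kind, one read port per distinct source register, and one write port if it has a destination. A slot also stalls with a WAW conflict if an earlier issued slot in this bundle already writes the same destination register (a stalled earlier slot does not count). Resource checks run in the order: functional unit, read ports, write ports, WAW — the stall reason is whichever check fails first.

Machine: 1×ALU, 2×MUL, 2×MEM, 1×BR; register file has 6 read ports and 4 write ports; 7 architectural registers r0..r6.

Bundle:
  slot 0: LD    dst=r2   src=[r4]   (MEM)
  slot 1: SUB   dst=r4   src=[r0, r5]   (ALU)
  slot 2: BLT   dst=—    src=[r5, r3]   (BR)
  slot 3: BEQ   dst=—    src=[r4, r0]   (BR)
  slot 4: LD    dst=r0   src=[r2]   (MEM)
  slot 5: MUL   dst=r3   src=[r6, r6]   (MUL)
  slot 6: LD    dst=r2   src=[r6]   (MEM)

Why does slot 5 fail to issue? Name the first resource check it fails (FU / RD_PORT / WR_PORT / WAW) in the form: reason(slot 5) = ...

slot 0 (MEM): ISSUE — free A1,Mu2,Ld1,B1 rp5 wp3
slot 1 (ALU): ISSUE — free A0,Mu2,Ld1,B1 rp3 wp2
slot 2 (BR): ISSUE — free A0,Mu2,Ld1,B0 rp1 wp2
slot 3 (BR): stall FU — free A0,Mu2,Ld1,B0 rp1 wp2
slot 4 (MEM): ISSUE — free A0,Mu2,Ld0,B0 rp0 wp1
slot 5 (MUL): stall RD_PORT — free A0,Mu2,Ld0,B0 rp0 wp1
slot 6 (MEM): stall FU — free A0,Mu2,Ld0,B0 rp0 wp1

reason(slot 5) = RD_PORT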